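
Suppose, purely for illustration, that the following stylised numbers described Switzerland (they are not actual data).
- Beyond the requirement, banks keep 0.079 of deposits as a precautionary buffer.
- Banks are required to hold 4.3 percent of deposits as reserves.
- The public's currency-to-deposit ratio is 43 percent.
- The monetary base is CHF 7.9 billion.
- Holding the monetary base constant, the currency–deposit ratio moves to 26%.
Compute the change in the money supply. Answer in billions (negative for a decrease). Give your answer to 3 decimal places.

Initially m₁ = (1 + 0.43) / (0.043 + 0.079 + 0.43) ≈ 2.59058, so M₁ = 2.59058 × 7.9 ≈ 20.4656 billion.
After the change m₂ = (1 + 0.26) / (0.043 + 0.079 + 0.26) ≈ 3.29843, so M₂ = 3.29843 × 7.9 ≈ 26.0576 billion.
ΔM = M₂ − M₁ = 26.0576 − 20.4656 = 5.592 billion.

CHF 5.592 billion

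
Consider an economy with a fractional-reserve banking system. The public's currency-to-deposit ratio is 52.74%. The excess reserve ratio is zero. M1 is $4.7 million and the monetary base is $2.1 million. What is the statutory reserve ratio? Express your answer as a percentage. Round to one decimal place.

Using m = M/MB = 4.7/2.1 ≈ 2.238095. Since m = (1 + c)/(c + rr + e), the denominator satisfies c + rr + e = (1 + c)/m = (1 + 0.5274) / 2.238095 ≈ 0.682455.
With c = 0.5274 and e = 0, the statutory reserve ratio is 0.682455 − 0.5274 − 0 = 0.155055.

15.5%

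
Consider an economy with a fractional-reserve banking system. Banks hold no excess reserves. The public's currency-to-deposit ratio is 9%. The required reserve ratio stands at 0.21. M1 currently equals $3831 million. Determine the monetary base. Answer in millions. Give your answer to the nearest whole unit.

The money multiplier is m = (1 + c) / (rr + c) = (1 + 0.09) / (0.21 + 0.09) ≈ 3.63333.
MB = M / m = 3831 / 3.63333 ≈ 1054.4046 million.

$1054 million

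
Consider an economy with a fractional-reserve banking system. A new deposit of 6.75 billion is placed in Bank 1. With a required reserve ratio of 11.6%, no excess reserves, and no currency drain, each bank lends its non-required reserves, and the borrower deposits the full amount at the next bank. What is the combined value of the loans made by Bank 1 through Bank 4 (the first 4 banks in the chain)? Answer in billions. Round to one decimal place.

20.0 billion

Bank i lends (1 − rr)^i of the original deposit: Bank 1 lends 6.75·0.8840 = 5.9670, Bank 2 lends 6.75·0.8840² ≈ 5.2748, and so on.
Summing a geometric series: total = 6.75·[0.8840·(1 − 0.8840^4) / (1 − 0.8840)] ≈ 20.0268 billion.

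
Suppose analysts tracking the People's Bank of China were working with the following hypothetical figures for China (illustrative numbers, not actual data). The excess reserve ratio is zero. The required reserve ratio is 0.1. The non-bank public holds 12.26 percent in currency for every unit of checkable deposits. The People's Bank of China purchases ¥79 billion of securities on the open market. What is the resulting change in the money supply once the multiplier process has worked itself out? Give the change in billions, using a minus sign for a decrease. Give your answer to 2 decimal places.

The money multiplier is m = (1 + c) / (rr + c) = (1 + 0.1226) / (0.1 + 0.1226) ≈ 5.04313.
The purchase adds 79 billion of base, so ΔM = m × ΔMB = 5.04313 × (+79) ≈ 398.4073 billion.

¥398.41 billion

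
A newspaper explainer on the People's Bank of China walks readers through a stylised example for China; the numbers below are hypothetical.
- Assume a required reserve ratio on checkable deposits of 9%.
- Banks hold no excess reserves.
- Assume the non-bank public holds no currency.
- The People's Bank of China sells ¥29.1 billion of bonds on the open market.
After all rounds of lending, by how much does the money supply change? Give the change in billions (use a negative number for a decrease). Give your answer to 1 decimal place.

The simple money multiplier is m = 1/rr = 1/0.09 ≈ 11.1111.
An open-market sale reduces the monetary base by 29.1 billion, so ΔM = m × ΔMB = 11.1111 × (−29.1) ≈ -323.333 billion.

-323.3 billion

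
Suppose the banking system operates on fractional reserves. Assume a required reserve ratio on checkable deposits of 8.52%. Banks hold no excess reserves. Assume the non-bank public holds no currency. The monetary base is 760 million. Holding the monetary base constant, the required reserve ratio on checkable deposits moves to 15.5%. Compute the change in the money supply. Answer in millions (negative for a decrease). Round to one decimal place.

Initially m₁ = 1 / (0.0852) ≈ 11.73709, so M₁ = 11.73709 × 760 = 8920.1884 million.
After the change m₂ = 1 / (0.155) ≈ 6.45161, so M₂ = 6.45161 × 760 = 4903.2236 million.
ΔM = M₂ − M₁ = 4903.2236 − 8920.1884 = -4016.9648 million.

-4017.0 million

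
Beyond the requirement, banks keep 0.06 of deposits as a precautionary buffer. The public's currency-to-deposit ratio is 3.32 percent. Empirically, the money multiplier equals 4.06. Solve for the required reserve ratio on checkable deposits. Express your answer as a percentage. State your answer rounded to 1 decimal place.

16.1%

Using m = 4.06. Since m = (1 + c)/(c + rr + e), the denominator satisfies c + rr + e = (1 + c)/m = (1 + 0.0332) / 4.06 ≈ 0.254483.
With c = 0.0332 and e = 0.06, the required reserve ratio on checkable deposits is 0.254483 − 0.0332 − 0.06 = 0.161283.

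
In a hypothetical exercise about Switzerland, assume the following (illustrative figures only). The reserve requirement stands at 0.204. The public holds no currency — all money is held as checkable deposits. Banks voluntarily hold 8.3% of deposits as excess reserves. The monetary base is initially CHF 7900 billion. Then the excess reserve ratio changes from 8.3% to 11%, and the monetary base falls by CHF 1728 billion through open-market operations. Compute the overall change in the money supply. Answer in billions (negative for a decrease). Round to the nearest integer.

-7870 billion

Before: m₁ = 1 / (0.204 + 0.083) ≈ 3.48432, MB₁ = 7900, so M₁ = 3.48432 × 7900 = 27526.128 billion.
After: m₂ = 1 / (0.204 + 0.11) ≈ 3.18471, MB₂ = 7900 − 1728 = 6172, so M₂ = 3.18471 × 6172 ≈ 19656.0301 billion.
ΔM = M₂ − M₁ = 19656.0301 − 27526.128 = -7870.0979 billion.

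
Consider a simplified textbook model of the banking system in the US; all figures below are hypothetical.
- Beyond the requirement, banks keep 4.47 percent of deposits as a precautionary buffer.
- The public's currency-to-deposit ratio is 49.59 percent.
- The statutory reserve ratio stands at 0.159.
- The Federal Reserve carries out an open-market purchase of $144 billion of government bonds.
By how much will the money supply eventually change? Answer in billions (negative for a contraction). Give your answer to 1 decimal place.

$307.9 billion

The money multiplier is m = (1 + c) / (rr + e + c) = (1 + 0.4959) / (0.159 + 0.0447 + 0.4959) ≈ 2.13822.
The purchase adds 144 billion of base, so ΔM = m × ΔMB = 2.13822 × (+144) ≈ 307.9037 billion.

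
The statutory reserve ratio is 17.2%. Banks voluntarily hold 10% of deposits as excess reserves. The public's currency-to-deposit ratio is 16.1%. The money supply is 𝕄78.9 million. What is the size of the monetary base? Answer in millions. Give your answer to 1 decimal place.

The money multiplier is m = (1 + c) / (rr + e + c) = (1 + 0.161) / (0.172 + 0.1 + 0.161) ≈ 2.6813.
MB = M / m = 78.9 / 2.6813 ≈ 29.426 million.

𝕄29.4 million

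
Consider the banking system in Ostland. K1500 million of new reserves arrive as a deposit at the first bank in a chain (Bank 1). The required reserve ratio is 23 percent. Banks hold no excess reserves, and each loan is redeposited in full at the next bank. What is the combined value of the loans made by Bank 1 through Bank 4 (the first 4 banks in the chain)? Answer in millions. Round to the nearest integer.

K3256 million

Bank i lends (1 − rr)^i of the original deposit: Bank 1 lends 1500·0.7700 = 1155.0000, Bank 2 lends 1500·0.7700² = 889.3500, and so on.
Summing a geometric series: total = 1500·[0.7700·(1 − 0.7700^4) / (1 − 0.7700)] ≈ 3256.4451 million.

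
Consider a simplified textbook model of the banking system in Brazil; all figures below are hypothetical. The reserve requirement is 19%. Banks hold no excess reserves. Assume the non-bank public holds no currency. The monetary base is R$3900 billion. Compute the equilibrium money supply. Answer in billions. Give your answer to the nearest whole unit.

R$20526 billion

With no currency drain or excess reserves, the money multiplier is m = 1/rr = 1/0.19 ≈ 5.26316.
Money supply M = m × MB = 5.26316 × 3900 = 20526.324 billion.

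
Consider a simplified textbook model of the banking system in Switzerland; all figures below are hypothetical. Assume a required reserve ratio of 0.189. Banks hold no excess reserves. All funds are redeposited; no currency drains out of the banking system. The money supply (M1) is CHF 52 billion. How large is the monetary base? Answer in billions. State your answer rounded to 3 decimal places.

CHF 9.828 billion

With no currency drain and no excess reserves, the money multiplier is m = 1/rr = 1/0.189 ≈ 5.291005.
The monetary base is MB = M / m = 52 / 5.291005 ≈ 9.828 billion.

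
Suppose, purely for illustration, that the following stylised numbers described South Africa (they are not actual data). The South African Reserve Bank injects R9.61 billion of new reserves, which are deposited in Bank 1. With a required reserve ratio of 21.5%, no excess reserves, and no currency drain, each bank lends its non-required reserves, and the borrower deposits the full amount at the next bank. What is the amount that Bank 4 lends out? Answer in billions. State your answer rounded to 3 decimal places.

R3.649 billion

Each bank lends a fraction (1 − rr) = 0.7850 of the deposit it receives, so Bank 4 receives 9.61·0.7850^3 and lends 9.61·0.7850^4 ≈ 3.6492 billion.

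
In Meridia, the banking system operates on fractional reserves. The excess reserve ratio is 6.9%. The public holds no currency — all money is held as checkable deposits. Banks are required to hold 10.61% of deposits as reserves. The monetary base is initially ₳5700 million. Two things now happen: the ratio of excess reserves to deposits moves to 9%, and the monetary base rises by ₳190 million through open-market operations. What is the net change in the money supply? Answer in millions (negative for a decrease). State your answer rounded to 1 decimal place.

Before: m₁ = 1 / (0.1061 + 0.069) ≈ 5.711022, MB₁ = 5700, so M₁ = 5.711022 × 5700 = 32552.8254 million.
After: m₂ = 1 / (0.1061 + 0.09) ≈ 5.099439, MB₂ = 5700 + 190 = 5890, so M₂ = 5.099439 × 5890 ≈ 30035.6957 million.
ΔM = M₂ − M₁ = 30035.6957 − 32552.8254 = -2517.1297 million.

-2517.1 million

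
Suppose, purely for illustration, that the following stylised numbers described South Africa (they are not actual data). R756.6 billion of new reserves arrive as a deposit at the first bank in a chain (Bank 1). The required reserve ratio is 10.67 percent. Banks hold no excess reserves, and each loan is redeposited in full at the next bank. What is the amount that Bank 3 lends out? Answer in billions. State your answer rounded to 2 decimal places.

Each bank lends a fraction (1 − rr) = 0.8933 of the deposit it receives, so Bank 3 receives 756.6·0.8933^2 and lends 756.6·0.8933^3 ≈ 539.3347 billion.

R539.33 billion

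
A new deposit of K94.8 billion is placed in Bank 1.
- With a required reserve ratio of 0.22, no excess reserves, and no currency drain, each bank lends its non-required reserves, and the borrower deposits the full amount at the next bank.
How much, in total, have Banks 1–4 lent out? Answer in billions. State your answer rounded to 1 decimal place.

K211.7 billion

Bank i lends (1 − rr)^i of the original deposit: Bank 1 lends 94.8·0.7800 = 73.9440, Bank 2 lends 94.8·0.7800² ≈ 57.6763, and so on.
Summing a geometric series: total = 94.8·[0.7800·(1 − 0.7800^4) / (1 − 0.7800)] ≈ 211.6981 billion.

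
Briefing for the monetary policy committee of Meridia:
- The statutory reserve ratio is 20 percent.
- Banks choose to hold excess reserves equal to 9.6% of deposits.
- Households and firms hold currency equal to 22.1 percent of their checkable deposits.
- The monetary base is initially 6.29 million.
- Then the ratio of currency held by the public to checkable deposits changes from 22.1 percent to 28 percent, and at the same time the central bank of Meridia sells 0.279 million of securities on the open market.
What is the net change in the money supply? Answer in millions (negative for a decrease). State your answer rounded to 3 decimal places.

-1.497 million

Before: m₁ = (1 + 0.221) / (0.2 + 0.096 + 0.221) ≈ 2.36170, MB₁ = 6.29, so M₁ = 2.36170 × 6.29 ≈ 14.8551 million.
After: m₂ = (1 + 0.28) / (0.2 + 0.096 + 0.28) ≈ 2.22222, MB₂ = 6.29 − 0.279 = 6.011, so M₂ = 2.22222 × 6.011 ≈ 13.3578 million.
ΔM = M₂ − M₁ = 13.3578 − 14.8551 = -1.4973 million.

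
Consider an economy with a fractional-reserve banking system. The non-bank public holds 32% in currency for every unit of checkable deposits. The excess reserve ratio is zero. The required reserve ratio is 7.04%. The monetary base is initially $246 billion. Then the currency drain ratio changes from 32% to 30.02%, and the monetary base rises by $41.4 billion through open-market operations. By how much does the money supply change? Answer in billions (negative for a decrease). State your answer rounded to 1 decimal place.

$176.5 billion

Before: m₁ = (1 + 0.32) / (0.0704 + 0.32) ≈ 3.38115, MB₁ = 246, so M₁ = 3.38115 × 246 = 831.7629 billion.
After: m₂ = (1 + 0.3002) / (0.0704 + 0.3002) ≈ 3.50836, MB₂ = 246 + 41.4 = 287.4, so M₂ = 3.50836 × 287.4 ≈ 1008.3027 billion.
ΔM = M₂ − M₁ = 1008.3027 − 831.7629 = 176.5398 billion.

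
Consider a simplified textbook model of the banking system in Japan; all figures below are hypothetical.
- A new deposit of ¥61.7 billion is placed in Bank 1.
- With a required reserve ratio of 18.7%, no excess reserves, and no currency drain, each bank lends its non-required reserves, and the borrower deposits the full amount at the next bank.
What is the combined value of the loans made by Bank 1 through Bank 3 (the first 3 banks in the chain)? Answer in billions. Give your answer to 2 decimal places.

Bank i lends (1 − rr)^i of the original deposit: Bank 1 lends 61.7·0.8130 = 50.1621, Bank 2 lends 61.7·0.8130² ≈ 40.7818, and so on.
Summing a geometric series: total = 61.7·[0.8130·(1 − 0.8130^3) / (1 − 0.8130)] ≈ 124.0995 billion.

¥124.10 billion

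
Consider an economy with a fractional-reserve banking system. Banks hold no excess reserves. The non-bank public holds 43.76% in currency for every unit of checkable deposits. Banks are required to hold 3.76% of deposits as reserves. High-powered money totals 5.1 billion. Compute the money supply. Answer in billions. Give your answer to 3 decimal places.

15.429 billion

The money multiplier is m = (1 + c) / (rr + c) = (1 + 0.4376) / (0.0376 + 0.4376) ≈ 3.02525.
So M = m × MB = 3.02525 × 5.1 ≈ 15.4288 billion.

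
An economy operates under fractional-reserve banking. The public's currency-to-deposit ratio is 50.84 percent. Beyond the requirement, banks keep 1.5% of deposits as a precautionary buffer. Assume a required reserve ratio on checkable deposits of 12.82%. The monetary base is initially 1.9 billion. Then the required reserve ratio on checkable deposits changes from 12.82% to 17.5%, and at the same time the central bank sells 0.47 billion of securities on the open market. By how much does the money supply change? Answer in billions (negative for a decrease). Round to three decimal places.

Before: m₁ = (1 + 0.5084) / (0.1282 + 0.015 + 0.5084) ≈ 2.31492, MB₁ = 1.9, so M₁ = 2.31492 × 1.9 ≈ 4.3983 billion.
After: m₂ = (1 + 0.5084) / (0.175 + 0.015 + 0.5084) ≈ 2.15979, MB₂ = 1.9 − 0.47 = 1.43, so M₂ = 2.15979 × 1.43 ≈ 3.0885 billion.
ΔM = M₂ − M₁ = 3.0885 − 4.3983 = -1.3098 billion.

-1.310 billion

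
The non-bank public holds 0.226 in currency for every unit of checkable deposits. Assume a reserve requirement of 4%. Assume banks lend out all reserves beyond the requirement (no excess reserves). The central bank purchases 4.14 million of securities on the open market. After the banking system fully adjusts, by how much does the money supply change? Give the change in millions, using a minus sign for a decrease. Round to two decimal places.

The money multiplier is m = (1 + c) / (rr + c) = (1 + 0.226) / (0.04 + 0.226) ≈ 4.6090.
The purchase adds 4.14 million of base, so ΔM = m × ΔMB = 4.6090 × (+4.14) ≈ 19.0813 million.

19.08 million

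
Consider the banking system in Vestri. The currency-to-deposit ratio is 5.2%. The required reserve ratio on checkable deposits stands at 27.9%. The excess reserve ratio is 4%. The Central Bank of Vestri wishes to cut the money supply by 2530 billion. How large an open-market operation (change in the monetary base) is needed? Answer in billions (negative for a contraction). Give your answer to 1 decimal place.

-892.2 billion

The money multiplier is m = (1 + c) / (rr + e + c) = (1 + 0.052) / (0.279 + 0.04 + 0.052) ≈ 2.835580.
ΔMB = ΔM / m = (−2530) / 2.835580 ≈ -892.2337 billion.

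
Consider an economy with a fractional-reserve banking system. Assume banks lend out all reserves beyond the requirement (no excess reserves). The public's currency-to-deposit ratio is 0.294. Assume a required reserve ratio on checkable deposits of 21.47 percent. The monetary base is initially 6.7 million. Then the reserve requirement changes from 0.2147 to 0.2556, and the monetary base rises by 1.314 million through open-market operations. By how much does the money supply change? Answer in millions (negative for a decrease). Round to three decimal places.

1.825 million

Before: m₁ = (1 + 0.294) / (0.2147 + 0.294) ≈ 2.54374, MB₁ = 6.7, so M₁ = 2.54374 × 6.7 ≈ 17.0431 million.
After: m₂ = (1 + 0.294) / (0.2556 + 0.294) ≈ 2.35444, MB₂ = 6.7 + 1.314 = 8.014, so M₂ = 2.35444 × 8.014 ≈ 18.8685 million.
ΔM = M₂ − M₁ = 18.8685 − 17.0431 = 1.8254 million.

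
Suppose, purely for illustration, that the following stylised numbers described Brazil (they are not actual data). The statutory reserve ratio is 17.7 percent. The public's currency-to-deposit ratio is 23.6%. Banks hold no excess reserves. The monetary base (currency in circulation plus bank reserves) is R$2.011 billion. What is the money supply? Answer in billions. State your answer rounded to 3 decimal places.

The money multiplier is m = (1 + c) / (rr + c) = (1 + 0.236) / (0.177 + 0.236) ≈ 2.99274.
So M = m × MB = 2.99274 × 2.011 ≈ 6.0184 billion.

R$6.018 billion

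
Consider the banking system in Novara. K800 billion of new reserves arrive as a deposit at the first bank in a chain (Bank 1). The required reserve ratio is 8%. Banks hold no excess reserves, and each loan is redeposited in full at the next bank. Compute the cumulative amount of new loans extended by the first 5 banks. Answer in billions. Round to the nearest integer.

Bank i lends (1 − rr)^i of the original deposit: Bank 1 lends 800·0.9200 = 736.0000, Bank 2 lends 800·0.9200² = 677.1200, and so on.
Summing a geometric series: total = 800·[0.9200·(1 − 0.9200^5) / (1 − 0.9200)] ≈ 3136.4500 billion.

K3136 billion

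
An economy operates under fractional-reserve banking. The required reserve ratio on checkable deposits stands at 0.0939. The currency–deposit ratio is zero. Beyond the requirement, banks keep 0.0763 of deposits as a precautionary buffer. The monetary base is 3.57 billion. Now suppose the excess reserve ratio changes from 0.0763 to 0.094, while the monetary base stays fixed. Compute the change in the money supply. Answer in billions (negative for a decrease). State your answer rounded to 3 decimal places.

Initially m₁ = 1 / (0.0939 + 0.0763) ≈ 5.87544, so M₁ = 5.87544 × 3.57 ≈ 20.9753 billion.
After the change m₂ = 1 / (0.0939 + 0.094) ≈ 5.32198, so M₂ = 5.32198 × 3.57 ≈ 18.9995 billion.
ΔM = M₂ − M₁ = 18.9995 − 20.9753 = -1.9758 billion.

-1.976 billion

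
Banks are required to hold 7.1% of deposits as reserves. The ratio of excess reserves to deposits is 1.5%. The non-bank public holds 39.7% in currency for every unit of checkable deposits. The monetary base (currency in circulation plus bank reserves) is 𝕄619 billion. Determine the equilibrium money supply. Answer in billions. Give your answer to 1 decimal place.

The money multiplier is m = (1 + c) / (rr + e + c) = (1 + 0.397) / (0.071 + 0.015 + 0.397) ≈ 2.89234.
So M = m × MB = 2.89234 × 619 ≈ 1790.3585 billion.

𝕄1790.4 billion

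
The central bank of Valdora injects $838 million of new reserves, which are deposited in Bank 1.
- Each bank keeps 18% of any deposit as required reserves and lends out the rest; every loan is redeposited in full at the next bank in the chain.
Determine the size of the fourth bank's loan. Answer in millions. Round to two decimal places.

$378.88 million

Each bank lends a fraction (1 − rr) = 0.8200 of the deposit it receives, so Bank 4 receives 838·0.8200^3 and lends 838·0.8200^4 ≈ 378.8780 million.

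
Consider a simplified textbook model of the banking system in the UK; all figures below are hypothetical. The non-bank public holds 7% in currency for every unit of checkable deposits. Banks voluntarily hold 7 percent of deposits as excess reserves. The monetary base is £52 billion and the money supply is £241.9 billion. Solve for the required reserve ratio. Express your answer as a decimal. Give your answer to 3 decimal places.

Using m = M/MB = 241.9/52 ≈ 4.651923. Since m = (1 + c)/(c + rr + e), the denominator satisfies c + rr + e = (1 + c)/m = (1 + 0.07) / 4.651923 ≈ 0.230012.
With c = 0.07 and e = 0.07, the required reserve ratio is 0.230012 − 0.07 − 0.07 = 0.090012.

0.090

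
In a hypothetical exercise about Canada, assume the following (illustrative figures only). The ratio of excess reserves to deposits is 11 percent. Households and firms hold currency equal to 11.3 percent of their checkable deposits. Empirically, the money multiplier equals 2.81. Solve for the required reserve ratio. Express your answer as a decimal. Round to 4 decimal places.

Using m = 2.81. Since m = (1 + c)/(c + rr + e), the denominator satisfies c + rr + e = (1 + c)/m = (1 + 0.113) / 2.81 ≈ 0.396085.
With c = 0.113 and e = 0.11, the required reserve ratio is 0.396085 − 0.113 − 0.11 = 0.173085.

0.1731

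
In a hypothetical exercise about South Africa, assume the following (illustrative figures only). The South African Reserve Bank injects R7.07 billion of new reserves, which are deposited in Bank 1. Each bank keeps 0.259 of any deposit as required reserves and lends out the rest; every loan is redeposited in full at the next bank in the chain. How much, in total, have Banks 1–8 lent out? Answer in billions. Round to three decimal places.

R18.389 billion

Bank i lends (1 − rr)^i of the original deposit: Bank 1 lends 7.07·0.7410 ≈ 5.2389, Bank 2 lends 7.07·0.7410² ≈ 3.8820, and so on.
Summing a geometric series: total = 7.07·[0.7410·(1 − 0.7410^8) / (1 − 0.7410)] ≈ 18.3887 billion.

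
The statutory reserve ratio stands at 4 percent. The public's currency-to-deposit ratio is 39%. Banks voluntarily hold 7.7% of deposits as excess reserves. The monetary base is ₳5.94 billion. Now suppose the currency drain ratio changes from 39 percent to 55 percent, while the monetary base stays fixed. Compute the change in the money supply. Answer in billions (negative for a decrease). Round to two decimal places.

-2.48 billion

Initially m₁ = (1 + 0.39) / (0.04 + 0.077 + 0.39) ≈ 2.7416, so M₁ = 2.7416 × 5.94 ≈ 16.2851 billion.
After the change m₂ = (1 + 0.55) / (0.04 + 0.077 + 0.55) ≈ 2.3238, so M₂ = 2.3238 × 5.94 ≈ 13.8034 billion.
ΔM = M₂ − M₁ = 13.8034 − 16.2851 = -2.4817 billion.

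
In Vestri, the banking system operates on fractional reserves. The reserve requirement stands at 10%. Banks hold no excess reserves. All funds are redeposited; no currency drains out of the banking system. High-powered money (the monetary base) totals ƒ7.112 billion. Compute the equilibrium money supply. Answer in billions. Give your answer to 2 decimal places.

With no currency drain or excess reserves, the money multiplier is m = 1/rr = 1/0.1 = 10.
Money supply M = m × MB = 10 × 7.112 = 71.12 billion.

ƒ71.12 billion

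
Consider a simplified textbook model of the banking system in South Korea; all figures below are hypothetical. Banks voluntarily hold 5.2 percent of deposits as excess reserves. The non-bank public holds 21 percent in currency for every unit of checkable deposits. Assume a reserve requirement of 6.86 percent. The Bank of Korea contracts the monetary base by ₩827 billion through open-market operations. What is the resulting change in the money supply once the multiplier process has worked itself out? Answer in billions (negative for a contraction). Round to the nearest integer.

The money multiplier is m = (1 + c) / (rr + e + c) = (1 + 0.21) / (0.0686 + 0.052 + 0.21) ≈ 3.66.
The sale removes 827 billion of base, so ΔM = m × ΔMB = 3.66 × (−827) = -3026.82 billion.

-3027 billion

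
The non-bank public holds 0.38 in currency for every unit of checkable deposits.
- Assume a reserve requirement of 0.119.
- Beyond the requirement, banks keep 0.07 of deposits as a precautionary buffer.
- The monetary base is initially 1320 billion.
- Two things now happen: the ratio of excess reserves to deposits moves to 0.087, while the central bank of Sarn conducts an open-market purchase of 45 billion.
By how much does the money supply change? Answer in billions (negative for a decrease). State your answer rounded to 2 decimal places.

Before: m₁ = (1 + 0.38) / (0.119 + 0.07 + 0.38) ≈ 2.4253076, MB₁ = 1320, so M₁ = 2.4253076 × 1320 ≈ 3201.406 billion.
After: m₂ = (1 + 0.38) / (0.119 + 0.087 + 0.38) ≈ 2.3549488, MB₂ = 1320 + 45 = 1365, so M₂ = 2.3549488 × 1365 ≈ 3214.5051 billion.
ΔM = M₂ − M₁ = 3214.5051 − 3201.406 = 13.0991 billion.

13.10 billion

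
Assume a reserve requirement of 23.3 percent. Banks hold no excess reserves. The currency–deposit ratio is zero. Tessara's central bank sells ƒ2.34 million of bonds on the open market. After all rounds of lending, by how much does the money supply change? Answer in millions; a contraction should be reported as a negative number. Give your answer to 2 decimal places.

The simple money multiplier is m = 1/rr = 1/0.233 ≈ 4.2918.
An open-market sale reduces the monetary base by 2.34 million, so ΔM = m × ΔMB = 4.2918 × (−2.34) ≈ -10.0428 million.

-10.04 million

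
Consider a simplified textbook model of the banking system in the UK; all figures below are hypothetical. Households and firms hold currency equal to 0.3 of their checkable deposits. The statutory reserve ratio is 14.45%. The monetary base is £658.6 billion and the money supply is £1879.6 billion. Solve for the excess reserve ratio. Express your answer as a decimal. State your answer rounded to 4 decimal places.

Using m = M/MB = 1879.6/658.6 ≈ 2.853933. Since m = (1 + c)/(c + rr + e), the denominator satisfies c + rr + e = (1 + c)/m = (1 + 0.3) / 2.853933 ≈ 0.455512.
With c = 0.3 and rr = 0.1445, the excess reserve ratio is 0.455512 − 0.3 − 0.1445 = 0.011012.

0.0110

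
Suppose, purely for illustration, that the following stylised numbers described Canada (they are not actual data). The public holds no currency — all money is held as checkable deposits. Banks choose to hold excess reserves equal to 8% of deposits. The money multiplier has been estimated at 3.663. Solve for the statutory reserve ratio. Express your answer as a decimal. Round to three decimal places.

Using m = 3.663. Since m = (1 + c)/(c + rr + e), the denominator satisfies c + rr + e = (1 + c)/m = (1 + 0) / 3.663 ≈ 0.273000.
With c = 0 and e = 0.08, the statutory reserve ratio is 0.273000 − 0 − 0.08 = 0.193.

0.193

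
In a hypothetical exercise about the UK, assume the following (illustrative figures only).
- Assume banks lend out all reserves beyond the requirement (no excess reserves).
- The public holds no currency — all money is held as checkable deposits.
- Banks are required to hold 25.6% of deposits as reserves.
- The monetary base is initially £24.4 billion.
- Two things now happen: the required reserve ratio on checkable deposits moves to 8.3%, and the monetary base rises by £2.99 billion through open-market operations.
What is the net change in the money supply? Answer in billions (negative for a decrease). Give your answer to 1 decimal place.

£234.7 billion

Before: m₁ = 1 / (0.256) ≈ 3.9062, MB₁ = 24.4, so M₁ = 3.9062 × 24.4 ≈ 95.3113 billion.
After: m₂ = 1 / (0.083) ≈ 12.0482, MB₂ = 24.4 + 2.99 = 27.39, so M₂ = 12.0482 × 27.39 ≈ 330.0002 billion.
ΔM = M₂ − M₁ = 330.0002 − 95.3113 = 234.6889 billion.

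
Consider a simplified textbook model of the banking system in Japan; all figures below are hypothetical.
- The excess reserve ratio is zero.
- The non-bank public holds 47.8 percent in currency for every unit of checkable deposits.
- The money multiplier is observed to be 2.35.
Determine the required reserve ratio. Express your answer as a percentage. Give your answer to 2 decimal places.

Using m = 2.35. Since m = (1 + c)/(c + rr + e), the denominator satisfies c + rr + e = (1 + c)/m = (1 + 0.478) / 2.35 ≈ 0.628936.
With c = 0.478 and e = 0, the required reserve ratio is 0.628936 − 0.478 − 0 = 0.150936.

15.09%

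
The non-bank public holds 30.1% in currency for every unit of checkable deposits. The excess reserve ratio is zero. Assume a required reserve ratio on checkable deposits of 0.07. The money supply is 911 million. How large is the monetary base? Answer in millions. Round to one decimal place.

The money multiplier is m = (1 + c) / (rr + c) = (1 + 0.301) / (0.07 + 0.301) ≈ 3.50674.
MB = M / m = 911 / 3.50674 ≈ 259.7854 million.

259.8 million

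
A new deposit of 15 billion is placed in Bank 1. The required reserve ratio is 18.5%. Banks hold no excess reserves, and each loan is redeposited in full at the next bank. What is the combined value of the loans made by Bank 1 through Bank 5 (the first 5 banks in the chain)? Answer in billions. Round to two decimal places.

42.32 billion

Bank i lends (1 − rr)^i of the original deposit: Bank 1 lends 15·0.8150 = 12.2250, Bank 2 lends 15·0.8150² ≈ 9.9634, and so on.
Summing a geometric series: total = 15·[0.8150·(1 − 0.8150^5) / (1 − 0.8150)] ≈ 42.3201 billion.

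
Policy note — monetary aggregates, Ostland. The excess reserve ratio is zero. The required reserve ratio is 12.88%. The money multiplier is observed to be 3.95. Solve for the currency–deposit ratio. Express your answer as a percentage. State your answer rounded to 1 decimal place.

16.7%

Using m = 3.95. From m = (1 + c)/(c + rr + e), rearranging gives 1 + c = m·(c + rr + e), so c·(1 − m) = m·(rr + e) − 1.
Hence c = [m·(rr + e) − 1]/(1 − m) = [3.95 × (0.1288 + 0) − 1] / (1 − 3.95) ≈ 0.166522.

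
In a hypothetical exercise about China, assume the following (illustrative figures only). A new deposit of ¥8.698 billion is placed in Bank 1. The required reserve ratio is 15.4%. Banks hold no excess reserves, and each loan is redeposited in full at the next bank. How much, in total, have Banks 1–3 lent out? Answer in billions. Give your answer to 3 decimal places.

¥18.850 billion

Bank i lends (1 − rr)^i of the original deposit: Bank 1 lends 8.698·0.8460 ≈ 7.3585, Bank 2 lends 8.698·0.8460² ≈ 6.2253, and so on.
Summing a geometric series: total = 8.698·[0.8460·(1 − 0.8460^3) / (1 − 0.8460)] ≈ 18.8504 billion.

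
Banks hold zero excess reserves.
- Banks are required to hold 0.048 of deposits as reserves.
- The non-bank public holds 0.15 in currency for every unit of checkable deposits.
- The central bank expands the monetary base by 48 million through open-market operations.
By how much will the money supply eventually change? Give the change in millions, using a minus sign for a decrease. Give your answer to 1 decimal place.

278.8 million

The money multiplier is m = (1 + c) / (rr + c) = (1 + 0.15) / (0.048 + 0.15) ≈ 5.8081.
The purchase adds 48 million of base, so ΔM = m × ΔMB = 5.8081 × (+48) = 278.7888 million.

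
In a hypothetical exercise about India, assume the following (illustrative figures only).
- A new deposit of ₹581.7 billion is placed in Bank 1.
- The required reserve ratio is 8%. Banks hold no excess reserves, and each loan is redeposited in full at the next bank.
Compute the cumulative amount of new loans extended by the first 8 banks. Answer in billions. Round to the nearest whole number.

Bank i lends (1 − rr)^i of the original deposit: Bank 1 lends 581.7·0.9200 = 535.1640, Bank 2 lends 581.7·0.9200² ≈ 492.3509, and so on.
Summing a geometric series: total = 581.7·[0.9200·(1 − 0.9200^8) / (1 − 0.9200)] ≈ 3256.3467 billion.

₹3256 billion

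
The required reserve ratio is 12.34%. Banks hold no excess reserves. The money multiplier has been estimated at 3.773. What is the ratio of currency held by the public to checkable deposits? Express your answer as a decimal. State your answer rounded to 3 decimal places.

0.193

Using m = 3.773. From m = (1 + c)/(c + rr + e), rearranging gives 1 + c = m·(c + rr + e), so c·(1 − m) = m·(rr + e) − 1.
Hence c = [m·(rr + e) − 1]/(1 − m) = [3.773 × (0.1234 + 0) − 1] / (1 − 3.773) ≈ 0.192720.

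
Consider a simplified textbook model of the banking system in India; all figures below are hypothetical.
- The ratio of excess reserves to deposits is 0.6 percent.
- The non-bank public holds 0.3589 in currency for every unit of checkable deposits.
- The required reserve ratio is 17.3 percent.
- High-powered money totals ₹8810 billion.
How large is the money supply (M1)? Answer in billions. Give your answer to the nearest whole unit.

₹22257 billion

The money multiplier is m = (1 + c) / (rr + e + c) = (1 + 0.3589) / (0.173 + 0.006 + 0.3589) ≈ 2.52631.
So M = m × MB = 2.52631 × 8810 = 22256.7911 billion.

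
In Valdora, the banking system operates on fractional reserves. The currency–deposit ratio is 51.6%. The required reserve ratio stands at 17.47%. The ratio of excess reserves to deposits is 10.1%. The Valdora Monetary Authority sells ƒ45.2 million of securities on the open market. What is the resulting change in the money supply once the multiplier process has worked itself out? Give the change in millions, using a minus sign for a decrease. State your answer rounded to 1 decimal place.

-86.6 million

The money multiplier is m = (1 + c) / (rr + e + c) = (1 + 0.516) / (0.1747 + 0.101 + 0.516) ≈ 1.9149.
The sale removes 45.2 million of base, so ΔM = m × ΔMB = 1.9149 × (−45.2) ≈ -86.5535 million.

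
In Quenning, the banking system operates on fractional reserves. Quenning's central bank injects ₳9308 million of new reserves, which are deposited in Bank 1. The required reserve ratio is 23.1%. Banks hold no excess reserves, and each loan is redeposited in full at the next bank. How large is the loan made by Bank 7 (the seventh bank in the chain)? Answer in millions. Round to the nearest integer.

Each bank lends a fraction (1 − rr) = 0.7690 of the deposit it receives, so Bank 7 receives 9308·0.7690^6 and lends 9308·0.7690^7 ≈ 1480.2694 million.

₳1480 million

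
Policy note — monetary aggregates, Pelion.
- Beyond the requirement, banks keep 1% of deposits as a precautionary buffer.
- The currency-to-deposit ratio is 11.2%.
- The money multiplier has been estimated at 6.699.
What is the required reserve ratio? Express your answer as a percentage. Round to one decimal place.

Using m = 6.699. Since m = (1 + c)/(c + rr + e), the denominator satisfies c + rr + e = (1 + c)/m = (1 + 0.112) / 6.699 ≈ 0.165995.
With c = 0.112 and e = 0.01, the required reserve ratio is 0.165995 − 0.112 − 0.01 = 0.043995.

4.4%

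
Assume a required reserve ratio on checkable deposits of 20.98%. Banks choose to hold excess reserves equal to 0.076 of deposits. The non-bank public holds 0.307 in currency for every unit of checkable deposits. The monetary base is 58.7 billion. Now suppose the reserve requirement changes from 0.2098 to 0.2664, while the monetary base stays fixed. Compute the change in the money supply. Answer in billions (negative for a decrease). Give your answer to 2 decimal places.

-11.28 billion

Initially m₁ = (1 + 0.307) / (0.2098 + 0.076 + 0.307) ≈ 2.20479, so M₁ = 2.20479 × 58.7 ≈ 129.4212 billion.
After the change m₂ = (1 + 0.307) / (0.2664 + 0.076 + 0.307) ≈ 2.01263, so M₂ = 2.01263 × 58.7 ≈ 118.1414 billion.
ΔM = M₂ − M₁ = 118.1414 − 129.4212 = -11.2798 billion.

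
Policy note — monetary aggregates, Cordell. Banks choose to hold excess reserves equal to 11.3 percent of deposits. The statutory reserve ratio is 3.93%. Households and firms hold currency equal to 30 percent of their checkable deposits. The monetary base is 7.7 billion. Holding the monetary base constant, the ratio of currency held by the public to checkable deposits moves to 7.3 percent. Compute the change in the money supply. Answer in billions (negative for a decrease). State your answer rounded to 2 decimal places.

14.54 billion

Initially m₁ = (1 + 0.3) / (0.0393 + 0.113 + 0.3) ≈ 2.8742, so M₁ = 2.8742 × 7.7 ≈ 22.1313 billion.
After the change m₂ = (1 + 0.073) / (0.0393 + 0.113 + 0.073) ≈ 4.7625, so M₂ = 4.7625 × 7.7 ≈ 36.6713 billion.
ΔM = M₂ − M₁ = 36.6713 − 22.1313 = 14.54 billion.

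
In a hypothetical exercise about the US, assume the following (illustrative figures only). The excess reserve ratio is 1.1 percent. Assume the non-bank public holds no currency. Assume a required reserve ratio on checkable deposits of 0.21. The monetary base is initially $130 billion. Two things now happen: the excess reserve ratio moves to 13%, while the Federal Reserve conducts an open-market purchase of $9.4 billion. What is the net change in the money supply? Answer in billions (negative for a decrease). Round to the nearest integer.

Before: m₁ = 1 / (0.21 + 0.011) ≈ 4.5249, MB₁ = 130, so M₁ = 4.5249 × 130 = 588.237 billion.
After: m₂ = 1 / (0.21 + 0.13) ≈ 2.9412, MB₂ = 130 + 9.4 = 139.4, so M₂ = 2.9412 × 139.4 ≈ 410.0033 billion.
ΔM = M₂ − M₁ = 410.0033 − 588.237 = -178.2337 billion.

-178 billion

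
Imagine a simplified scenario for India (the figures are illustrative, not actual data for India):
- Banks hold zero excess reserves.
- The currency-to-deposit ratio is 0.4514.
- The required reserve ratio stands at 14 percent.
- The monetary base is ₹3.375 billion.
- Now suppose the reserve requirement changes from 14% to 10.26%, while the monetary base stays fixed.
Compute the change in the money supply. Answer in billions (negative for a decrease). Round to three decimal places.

₹0.559 billion

Initially m₁ = (1 + 0.4514) / (0.14 + 0.4514) ≈ 2.45418, so M₁ = 2.45418 × 3.375 ≈ 8.2829 billion.
After the change m₂ = (1 + 0.4514) / (0.1026 + 0.4514) ≈ 2.61986, so M₂ = 2.61986 × 3.375 ≈ 8.842 billion.
ΔM = M₂ − M₁ = 8.842 − 8.2829 = 0.5591 billion.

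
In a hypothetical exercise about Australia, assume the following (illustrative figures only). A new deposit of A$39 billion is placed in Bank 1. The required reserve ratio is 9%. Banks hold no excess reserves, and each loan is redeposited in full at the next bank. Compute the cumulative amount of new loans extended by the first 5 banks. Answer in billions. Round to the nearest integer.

A$148 billion

Bank i lends (1 − rr)^i of the original deposit: Bank 1 lends 39·0.9100 = 35.4900, Bank 2 lends 39·0.9100² = 32.2959, and so on.
Summing a geometric series: total = 39·[0.9100·(1 − 0.9100^5) / (1 − 0.9100)] ≈ 148.2567 billion.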